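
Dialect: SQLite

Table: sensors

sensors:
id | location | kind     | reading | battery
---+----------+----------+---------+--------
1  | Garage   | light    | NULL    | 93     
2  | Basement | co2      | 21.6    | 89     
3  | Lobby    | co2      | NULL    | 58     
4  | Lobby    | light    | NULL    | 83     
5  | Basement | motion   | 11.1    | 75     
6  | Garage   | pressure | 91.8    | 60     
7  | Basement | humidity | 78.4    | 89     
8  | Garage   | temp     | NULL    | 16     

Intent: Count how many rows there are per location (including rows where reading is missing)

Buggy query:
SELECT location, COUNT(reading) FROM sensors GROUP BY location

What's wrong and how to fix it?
Bug: COUNT(column) counts non-NULL values only; rows with NULL reading aren't counted

Fix: Replace COUNT(reading) with COUNT(*)

Corrected query:
SELECT location, COUNT(*) FROM sensors GROUP BY location

Result:
location | COUNT(*)
---------+---------
Basement | 3       
Garage   | 3       
Lobby    | 2       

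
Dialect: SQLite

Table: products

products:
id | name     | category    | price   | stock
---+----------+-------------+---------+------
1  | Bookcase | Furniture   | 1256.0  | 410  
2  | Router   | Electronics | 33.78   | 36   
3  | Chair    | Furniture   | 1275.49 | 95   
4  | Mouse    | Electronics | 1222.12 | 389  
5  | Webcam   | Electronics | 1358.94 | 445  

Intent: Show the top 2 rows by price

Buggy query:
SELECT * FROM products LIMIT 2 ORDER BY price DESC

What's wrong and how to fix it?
Bug: LIMIT must come after ORDER BY

Fix: Sort with ORDER BY, then apply LIMIT

Corrected query:
SELECT * FROM products ORDER BY price DESC LIMIT 2

Result:
id | name   | category    | price   | stock
---+--------+-------------+---------+------
5  | Webcam | Electronics | 1358.94 | 445  
3  | Chair  | Furniture   | 1275.49 | 95   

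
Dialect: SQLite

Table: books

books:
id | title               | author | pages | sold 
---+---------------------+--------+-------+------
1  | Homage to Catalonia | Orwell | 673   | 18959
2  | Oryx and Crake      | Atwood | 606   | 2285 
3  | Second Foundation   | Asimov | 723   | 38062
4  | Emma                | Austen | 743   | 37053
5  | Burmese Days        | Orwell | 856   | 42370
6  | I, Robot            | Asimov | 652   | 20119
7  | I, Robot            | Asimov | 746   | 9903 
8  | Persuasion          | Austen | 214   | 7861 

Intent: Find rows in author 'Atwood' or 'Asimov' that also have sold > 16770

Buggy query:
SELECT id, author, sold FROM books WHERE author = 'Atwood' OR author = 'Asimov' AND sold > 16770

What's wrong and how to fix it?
Bug: Without parentheses, AND is evaluated before OR, so the sold filter only applies to the 'Asimov' branch

Fix: Group the OR with parentheses (or use IN), then AND the threshold

Corrected query:
SELECT id, author, sold FROM books WHERE (author = 'Atwood' OR author = 'Asimov') AND sold > 16770

Result:
id | author | sold 
---+--------+------
3  | Asimov | 38062
6  | Asimov | 20119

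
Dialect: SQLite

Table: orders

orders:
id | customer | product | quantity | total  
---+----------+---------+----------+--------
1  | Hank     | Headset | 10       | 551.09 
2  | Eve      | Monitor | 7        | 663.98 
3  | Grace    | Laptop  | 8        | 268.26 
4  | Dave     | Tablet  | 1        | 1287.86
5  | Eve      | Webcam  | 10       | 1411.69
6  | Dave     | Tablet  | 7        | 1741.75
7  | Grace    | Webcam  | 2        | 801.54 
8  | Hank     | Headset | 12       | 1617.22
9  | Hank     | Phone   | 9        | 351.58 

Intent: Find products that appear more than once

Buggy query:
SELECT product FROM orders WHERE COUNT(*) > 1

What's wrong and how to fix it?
Bug: COUNT(*) is an aggregate and cannot be used in WHERE

Fix: Group first, then use HAVING for the count condition

Corrected query:
SELECT product FROM orders GROUP BY product HAVING COUNT(*) > 1

Result:
product
-------
Headset
Tablet 
Webcam 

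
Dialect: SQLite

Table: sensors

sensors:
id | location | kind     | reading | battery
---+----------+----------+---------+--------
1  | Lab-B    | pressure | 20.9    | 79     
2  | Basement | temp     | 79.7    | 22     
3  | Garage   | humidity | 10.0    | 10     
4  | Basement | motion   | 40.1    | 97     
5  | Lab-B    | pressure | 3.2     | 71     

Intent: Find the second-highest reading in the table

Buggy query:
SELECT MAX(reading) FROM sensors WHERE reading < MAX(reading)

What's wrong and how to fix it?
Bug: The inner MAX is an aggregate inside WHERE, which is not allowed

Fix: Put the inner MAX in a scalar subquery

Corrected query:
SELECT MAX(reading) FROM sensors WHERE reading < (SELECT MAX(reading) FROM sensors)

Result:
MAX(reading)
------------
40.1        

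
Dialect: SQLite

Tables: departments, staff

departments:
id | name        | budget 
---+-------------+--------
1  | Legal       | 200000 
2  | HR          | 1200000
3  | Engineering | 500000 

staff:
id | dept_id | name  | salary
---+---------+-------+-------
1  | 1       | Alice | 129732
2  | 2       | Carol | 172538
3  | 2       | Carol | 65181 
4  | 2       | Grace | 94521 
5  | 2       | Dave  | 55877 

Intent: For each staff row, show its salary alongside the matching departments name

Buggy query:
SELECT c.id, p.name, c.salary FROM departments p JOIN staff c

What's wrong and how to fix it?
Bug: JOIN with no ON clause produces a cartesian product; every staff row pairs with every departments row

Fix: Specify the join condition linking the foreign key to the parent id

Corrected query:
SELECT c.id, p.name, c.salary FROM departments p JOIN staff c ON c.dept_id = p.id

Result:
id | name  | salary
---+-------+-------
1  | Legal | 129732
2  | HR    | 172538
3  | HR    | 65181 
4  | HR    | 94521 
5  | HR    | 55877 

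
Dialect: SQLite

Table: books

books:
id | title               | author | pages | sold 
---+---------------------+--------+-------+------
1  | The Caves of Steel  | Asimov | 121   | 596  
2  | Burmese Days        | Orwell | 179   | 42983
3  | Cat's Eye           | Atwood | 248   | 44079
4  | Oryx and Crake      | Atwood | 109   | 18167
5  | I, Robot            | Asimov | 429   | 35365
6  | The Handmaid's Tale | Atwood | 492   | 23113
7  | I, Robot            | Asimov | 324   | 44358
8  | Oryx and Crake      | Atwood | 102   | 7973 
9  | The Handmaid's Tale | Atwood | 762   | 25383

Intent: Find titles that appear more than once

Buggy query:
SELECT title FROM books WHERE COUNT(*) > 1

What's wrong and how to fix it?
Bug: COUNT(*) is an aggregate and cannot be used in WHERE

Fix: Group first, then use HAVING for the count condition

Corrected query:
SELECT title FROM books GROUP BY title HAVING COUNT(*) > 1

Result:
title              
-------------------
I, Robot           
Oryx and Crake     
The Handmaid's Tale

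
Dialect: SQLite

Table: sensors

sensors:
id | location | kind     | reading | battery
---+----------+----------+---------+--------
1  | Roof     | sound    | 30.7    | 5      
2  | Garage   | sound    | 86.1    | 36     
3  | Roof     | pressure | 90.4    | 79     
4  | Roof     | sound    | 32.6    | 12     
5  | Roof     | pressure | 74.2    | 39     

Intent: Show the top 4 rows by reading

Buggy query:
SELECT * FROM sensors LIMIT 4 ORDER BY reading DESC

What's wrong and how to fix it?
Bug: ORDER BY cannot follow LIMIT; LIMIT is the final clause

Fix: Swap the clauses: ORDER BY first, then LIMIT

Corrected query:
SELECT * FROM sensors ORDER BY reading DESC LIMIT 4

Result:
id | location | kind     | reading | battery
---+----------+----------+---------+--------
3  | Roof     | pressure | 90.4    | 79     
2  | Garage   | sound    | 86.1    | 36     
5  | Roof     | pressure | 74.2    | 39     
4  | Roof     | sound    | 32.6    | 12     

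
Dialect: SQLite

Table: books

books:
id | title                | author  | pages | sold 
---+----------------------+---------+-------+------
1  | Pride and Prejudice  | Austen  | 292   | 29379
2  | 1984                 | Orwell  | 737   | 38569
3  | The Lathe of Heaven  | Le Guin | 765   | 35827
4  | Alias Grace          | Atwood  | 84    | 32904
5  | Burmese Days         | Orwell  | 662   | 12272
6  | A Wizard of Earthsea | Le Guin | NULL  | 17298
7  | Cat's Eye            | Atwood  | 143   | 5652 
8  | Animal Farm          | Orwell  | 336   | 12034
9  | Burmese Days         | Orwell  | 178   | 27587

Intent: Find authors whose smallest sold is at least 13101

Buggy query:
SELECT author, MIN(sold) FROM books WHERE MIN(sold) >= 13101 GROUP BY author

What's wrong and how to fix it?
Bug: Aggregates like MIN are computed per group after WHERE runs

Fix: Replace WHERE with HAVING after the GROUP BY

Corrected query:
SELECT author, MIN(sold) FROM books GROUP BY author HAVING MIN(sold) >= 13101

Result:
author  | MIN(sold)
--------+----------
Austen  | 29379    
Le Guin | 17298    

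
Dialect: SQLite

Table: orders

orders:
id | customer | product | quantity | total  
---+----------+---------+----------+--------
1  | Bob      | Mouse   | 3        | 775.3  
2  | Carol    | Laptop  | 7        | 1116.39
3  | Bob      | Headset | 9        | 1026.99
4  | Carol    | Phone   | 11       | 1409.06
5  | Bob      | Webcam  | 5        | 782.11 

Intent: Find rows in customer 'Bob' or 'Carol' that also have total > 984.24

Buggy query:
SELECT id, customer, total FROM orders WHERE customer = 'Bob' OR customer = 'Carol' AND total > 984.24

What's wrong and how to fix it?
Bug: AND binds tighter than OR, so this parses as customer = 'Bob' OR (customer = 'Carol' AND total > 984.24)

Fix: Group the OR with parentheses (or use IN), then AND the threshold

Corrected query:
SELECT id, customer, total FROM orders WHERE (customer = 'Bob' OR customer = 'Carol') AND total > 984.24

Result:
id | customer | total  
---+----------+--------
2  | Carol    | 1116.39
3  | Bob      | 1026.99
4  | Carol    | 1409.06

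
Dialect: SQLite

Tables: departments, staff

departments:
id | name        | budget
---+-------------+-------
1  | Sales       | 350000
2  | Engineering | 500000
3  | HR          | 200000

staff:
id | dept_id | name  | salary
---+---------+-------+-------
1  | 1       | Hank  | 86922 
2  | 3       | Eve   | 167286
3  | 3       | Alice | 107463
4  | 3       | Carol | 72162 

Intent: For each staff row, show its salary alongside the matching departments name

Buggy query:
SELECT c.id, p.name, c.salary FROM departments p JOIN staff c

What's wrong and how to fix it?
Bug: JOIN with no ON clause produces a cartesian product; every staff row pairs with every departments row

Fix: Specify the join condition linking the foreign key to the parent id

Corrected query:
SELECT c.id, p.name, c.salary FROM departments p JOIN staff c ON c.dept_id = p.id

Result:
id | name  | salary
---+-------+-------
1  | Sales | 86922 
2  | HR    | 167286
3  | HR    | 107463
4  | HR    | 72162 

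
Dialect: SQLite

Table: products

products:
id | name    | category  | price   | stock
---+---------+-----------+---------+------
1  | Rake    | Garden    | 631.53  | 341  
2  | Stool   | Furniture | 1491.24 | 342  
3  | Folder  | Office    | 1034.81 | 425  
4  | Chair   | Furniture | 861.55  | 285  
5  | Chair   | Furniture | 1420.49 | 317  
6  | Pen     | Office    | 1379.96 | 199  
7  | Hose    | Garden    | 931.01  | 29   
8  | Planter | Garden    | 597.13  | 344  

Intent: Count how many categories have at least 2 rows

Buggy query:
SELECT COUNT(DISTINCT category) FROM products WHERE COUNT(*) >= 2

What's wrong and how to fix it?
Bug: COUNT(*) cannot appear in WHERE; the per-group count doesn't exist yet

Fix: Use a subquery that GROUPs and filters with HAVING, then count its rows

Corrected query:
SELECT COUNT(*) FROM (SELECT category FROM products GROUP BY category HAVING COUNT(*) >= 2)

Result:
COUNT(*)
--------
3       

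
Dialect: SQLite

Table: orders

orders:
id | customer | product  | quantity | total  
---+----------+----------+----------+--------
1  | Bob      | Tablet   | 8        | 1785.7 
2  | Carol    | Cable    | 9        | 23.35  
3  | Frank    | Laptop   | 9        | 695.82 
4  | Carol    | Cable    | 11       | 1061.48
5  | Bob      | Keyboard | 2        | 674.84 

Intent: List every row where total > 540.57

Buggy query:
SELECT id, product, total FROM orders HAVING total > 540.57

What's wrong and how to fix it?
Bug: This is a non-aggregate query (no GROUP BY, no aggregates), so in SQLite the HAVING clause is invalid here; a row-level condition belongs in WHERE

Fix: Replace HAVING with WHERE since the condition applies to individual rows

Corrected query:
SELECT id, product, total FROM orders WHERE total > 540.57

Result:
id | product  | total  
---+----------+--------
1  | Tablet   | 1785.7 
3  | Laptop   | 695.82 
4  | Cable    | 1061.48
5  | Keyboard | 674.84 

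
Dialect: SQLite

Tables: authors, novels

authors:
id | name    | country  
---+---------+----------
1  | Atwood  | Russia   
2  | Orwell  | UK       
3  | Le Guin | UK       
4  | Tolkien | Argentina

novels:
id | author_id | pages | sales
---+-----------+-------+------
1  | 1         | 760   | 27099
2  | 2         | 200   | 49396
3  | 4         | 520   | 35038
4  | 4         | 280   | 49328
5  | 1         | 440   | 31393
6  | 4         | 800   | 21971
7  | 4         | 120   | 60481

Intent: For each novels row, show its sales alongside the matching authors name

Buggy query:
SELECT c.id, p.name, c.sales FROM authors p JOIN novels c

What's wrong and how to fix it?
Bug: Missing join condition: each novels row is matched to all authors rows instead of just its own

Fix: Add ON c.author_id = p.id to the JOIN

Corrected query:
SELECT c.id, p.name, c.sales FROM authors p JOIN novels c ON c.author_id = p.id

Result:
id | name    | sales
---+---------+------
1  | Atwood  | 27099
2  | Orwell  | 49396
3  | Tolkien | 35038
4  | Tolkien | 49328
5  | Atwood  | 31393
6  | Tolkien | 21971
7  | Tolkien | 60481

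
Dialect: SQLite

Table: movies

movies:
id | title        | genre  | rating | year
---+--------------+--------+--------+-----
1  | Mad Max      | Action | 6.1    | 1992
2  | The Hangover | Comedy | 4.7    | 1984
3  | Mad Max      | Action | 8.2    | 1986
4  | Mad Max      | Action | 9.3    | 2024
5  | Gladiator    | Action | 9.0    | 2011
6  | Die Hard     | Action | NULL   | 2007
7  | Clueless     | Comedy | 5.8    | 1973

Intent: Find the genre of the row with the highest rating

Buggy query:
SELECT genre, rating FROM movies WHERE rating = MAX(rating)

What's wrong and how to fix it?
Bug: WHERE is evaluated per row; an aggregate over the whole table isn't defined there

Fix: Wrap MAX in a scalar subquery so WHERE compares against a single value

Corrected query:
SELECT genre, rating FROM movies WHERE rating = (SELECT MAX(rating) FROM movies)

Result:
genre  | rating
-------+-------
Action | 9.3   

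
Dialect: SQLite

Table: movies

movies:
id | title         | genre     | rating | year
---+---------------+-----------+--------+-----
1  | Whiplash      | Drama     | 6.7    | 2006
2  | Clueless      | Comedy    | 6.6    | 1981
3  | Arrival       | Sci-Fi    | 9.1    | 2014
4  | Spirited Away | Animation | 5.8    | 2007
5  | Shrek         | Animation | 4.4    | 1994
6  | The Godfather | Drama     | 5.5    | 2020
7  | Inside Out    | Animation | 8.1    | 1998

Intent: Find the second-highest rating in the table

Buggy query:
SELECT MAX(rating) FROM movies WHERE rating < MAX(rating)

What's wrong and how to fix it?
Bug: The inner MAX is an aggregate inside WHERE, which is not allowed

Fix: Put the inner MAX in a scalar subquery

Corrected query:
SELECT MAX(rating) FROM movies WHERE rating < (SELECT MAX(rating) FROM movies)

Result:
MAX(rating)
-----------
8.1        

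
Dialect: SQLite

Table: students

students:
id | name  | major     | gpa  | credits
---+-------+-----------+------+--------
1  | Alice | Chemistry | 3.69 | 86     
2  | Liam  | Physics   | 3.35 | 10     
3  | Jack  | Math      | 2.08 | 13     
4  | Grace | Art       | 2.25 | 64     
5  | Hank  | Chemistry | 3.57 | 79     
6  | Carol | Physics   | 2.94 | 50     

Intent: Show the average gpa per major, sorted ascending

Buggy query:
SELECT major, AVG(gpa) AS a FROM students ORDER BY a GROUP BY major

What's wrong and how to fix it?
Bug: ORDER BY appears before GROUP BY; SQL clause order requires GROUP BY first

Fix: Reorder: SELECT … FROM … GROUP BY … ORDER BY …

Corrected query:
SELECT major, AVG(gpa) AS a FROM students GROUP BY major ORDER BY a

Result:
major     | a    
----------+------
Math      | 2.08 
Art       | 2.25 
Physics   | 3.145
Chemistry | 3.63 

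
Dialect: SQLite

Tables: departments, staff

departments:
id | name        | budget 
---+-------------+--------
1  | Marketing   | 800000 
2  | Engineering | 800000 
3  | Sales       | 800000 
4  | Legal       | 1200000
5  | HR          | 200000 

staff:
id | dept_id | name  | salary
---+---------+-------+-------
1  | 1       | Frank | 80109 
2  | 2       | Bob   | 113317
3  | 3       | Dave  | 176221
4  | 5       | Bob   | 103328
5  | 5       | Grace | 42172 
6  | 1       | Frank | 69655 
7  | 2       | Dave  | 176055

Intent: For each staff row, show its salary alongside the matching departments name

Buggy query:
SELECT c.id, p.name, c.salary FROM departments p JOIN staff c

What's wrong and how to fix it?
Bug: Missing join condition: each staff row is matched to all departments rows instead of just its own

Fix: Specify the join condition linking the foreign key to the parent id

Corrected query:
SELECT c.id, p.name, c.salary FROM departments p JOIN staff c ON c.dept_id = p.id

Result:
id | name        | salary
---+-------------+-------
1  | Marketing   | 80109 
2  | Engineering | 113317
3  | Sales       | 176221
4  | HR          | 103328
5  | HR          | 42172 
6  | Marketing   | 69655 
7  | Engineering | 176055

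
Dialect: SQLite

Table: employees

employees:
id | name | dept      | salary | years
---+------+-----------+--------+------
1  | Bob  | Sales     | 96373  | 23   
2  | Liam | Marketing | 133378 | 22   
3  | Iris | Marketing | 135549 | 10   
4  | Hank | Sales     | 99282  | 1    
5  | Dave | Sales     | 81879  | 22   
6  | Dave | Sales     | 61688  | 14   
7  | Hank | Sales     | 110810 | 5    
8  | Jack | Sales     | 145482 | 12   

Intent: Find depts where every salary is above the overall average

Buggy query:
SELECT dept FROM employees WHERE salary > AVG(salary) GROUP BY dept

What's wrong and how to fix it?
Bug: WHERE evaluates per row before aggregation, so AVG() is unavailable

Fix: Compute the overall average in a scalar subquery and compare each group's MIN against it in HAVING

Corrected query:
SELECT dept FROM employees GROUP BY dept HAVING MIN(salary) > (SELECT AVG(salary) FROM employees)

Result:
dept     
---------
Marketing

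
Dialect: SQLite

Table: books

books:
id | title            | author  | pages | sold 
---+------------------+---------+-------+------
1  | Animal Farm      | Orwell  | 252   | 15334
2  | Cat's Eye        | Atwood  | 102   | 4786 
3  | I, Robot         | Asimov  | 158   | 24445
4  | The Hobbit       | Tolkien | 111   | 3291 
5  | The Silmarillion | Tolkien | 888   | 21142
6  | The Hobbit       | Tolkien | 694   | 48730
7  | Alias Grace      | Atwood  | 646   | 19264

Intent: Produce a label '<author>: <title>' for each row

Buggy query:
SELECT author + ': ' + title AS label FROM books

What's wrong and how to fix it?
Bug: SQLite uses || for string concatenation; + coerces text to numbers (yielding 0)

Fix: Use the || operator for string concatenation

Corrected query:
SELECT author || ': ' || title AS label FROM books

Result:
label                    
-------------------------
Orwell: Animal Farm      
Atwood: Cat's Eye        
Asimov: I, Robot         
Tolkien: The Hobbit      
Tolkien: The Silmarillion
Tolkien: The Hobbit      
Atwood: Alias Grace      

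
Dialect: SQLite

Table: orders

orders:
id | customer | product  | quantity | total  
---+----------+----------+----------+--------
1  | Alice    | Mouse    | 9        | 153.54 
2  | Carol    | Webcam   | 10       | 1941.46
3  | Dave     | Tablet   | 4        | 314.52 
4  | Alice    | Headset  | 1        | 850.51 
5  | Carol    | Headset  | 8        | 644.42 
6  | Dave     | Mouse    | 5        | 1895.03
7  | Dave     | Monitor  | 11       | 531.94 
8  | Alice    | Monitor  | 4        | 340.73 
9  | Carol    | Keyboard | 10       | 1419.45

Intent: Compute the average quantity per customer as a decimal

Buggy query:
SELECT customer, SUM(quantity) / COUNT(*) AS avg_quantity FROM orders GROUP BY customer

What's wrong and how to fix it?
Bug: Both operands are integers, so '/' performs integer division and truncates

Fix: Cast one side to REAL so the division keeps the fractional part

Corrected query:
SELECT customer, SUM(quantity) * 1.0 / COUNT(*) AS avg_quantity FROM orders GROUP BY customer

Result:
customer | avg_quantity
---------+-------------
Alice    | 4.666667    
Carol    | 9.333333    
Dave     | 6.666667    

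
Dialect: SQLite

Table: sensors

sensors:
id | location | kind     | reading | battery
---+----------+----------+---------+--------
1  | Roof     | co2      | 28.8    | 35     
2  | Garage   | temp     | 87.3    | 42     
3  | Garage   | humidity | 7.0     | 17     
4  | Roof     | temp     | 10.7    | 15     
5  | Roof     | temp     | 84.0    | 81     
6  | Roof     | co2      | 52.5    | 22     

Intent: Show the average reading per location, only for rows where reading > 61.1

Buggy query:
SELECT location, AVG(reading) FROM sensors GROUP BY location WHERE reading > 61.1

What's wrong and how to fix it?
Bug: Row-level WHERE must come before GROUP BY in the clause order

Fix: Move the WHERE clause before GROUP BY

Corrected query:
SELECT location, AVG(reading) FROM sensors WHERE reading > 61.1 GROUP BY location

Result:
location | AVG(reading)
---------+-------------
Garage   | 87.3        
Roof     | 84          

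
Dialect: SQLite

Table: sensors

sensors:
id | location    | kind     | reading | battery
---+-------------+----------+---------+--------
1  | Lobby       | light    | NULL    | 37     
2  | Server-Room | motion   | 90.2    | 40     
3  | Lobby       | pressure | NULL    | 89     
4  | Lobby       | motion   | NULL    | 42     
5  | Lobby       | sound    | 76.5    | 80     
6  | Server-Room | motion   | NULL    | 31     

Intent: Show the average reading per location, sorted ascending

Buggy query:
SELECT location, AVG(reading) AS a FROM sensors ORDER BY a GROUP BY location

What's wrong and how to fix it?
Bug: GROUP BY must precede ORDER BY

Fix: Move ORDER BY to the end, after GROUP BY

Corrected query:
SELECT location, AVG(reading) AS a FROM sensors GROUP BY location ORDER BY a

Result:
location    | a   
------------+-----
Lobby       | 76.5
Server-Room | 90.2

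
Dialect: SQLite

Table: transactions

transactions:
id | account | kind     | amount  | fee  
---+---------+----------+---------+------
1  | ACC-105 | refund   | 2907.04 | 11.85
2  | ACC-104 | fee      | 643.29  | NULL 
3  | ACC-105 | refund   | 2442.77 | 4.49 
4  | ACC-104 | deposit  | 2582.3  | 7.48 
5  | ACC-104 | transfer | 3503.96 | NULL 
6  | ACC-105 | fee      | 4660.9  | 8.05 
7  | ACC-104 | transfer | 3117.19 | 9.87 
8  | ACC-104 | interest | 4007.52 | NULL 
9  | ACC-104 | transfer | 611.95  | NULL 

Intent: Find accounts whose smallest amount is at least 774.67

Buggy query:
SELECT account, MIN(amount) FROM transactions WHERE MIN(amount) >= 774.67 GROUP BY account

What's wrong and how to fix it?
Bug: MIN() in WHERE is a misuse of aggregate

Fix: Replace WHERE with HAVING after the GROUP BY

Corrected query:
SELECT account, MIN(amount) FROM transactions GROUP BY account HAVING MIN(amount) >= 774.67

Result:
account | MIN(amount)
--------+------------
ACC-105 | 2442.77    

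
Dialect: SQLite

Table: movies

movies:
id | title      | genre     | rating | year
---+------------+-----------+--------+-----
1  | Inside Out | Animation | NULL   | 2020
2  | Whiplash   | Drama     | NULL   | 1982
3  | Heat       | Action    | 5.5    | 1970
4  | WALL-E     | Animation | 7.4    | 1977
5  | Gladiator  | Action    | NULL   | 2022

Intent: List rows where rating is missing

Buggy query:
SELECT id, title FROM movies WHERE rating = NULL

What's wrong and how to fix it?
Bug: '= NULL' is always unknown in SQL three-valued logic, so no rows match

Fix: Use IS NULL to test for NULL

Corrected query:
SELECT id, title FROM movies WHERE rating IS NULL

Result:
id | title     
---+-----------
1  | Inside Out
2  | Whiplash  
5  | Gladiator 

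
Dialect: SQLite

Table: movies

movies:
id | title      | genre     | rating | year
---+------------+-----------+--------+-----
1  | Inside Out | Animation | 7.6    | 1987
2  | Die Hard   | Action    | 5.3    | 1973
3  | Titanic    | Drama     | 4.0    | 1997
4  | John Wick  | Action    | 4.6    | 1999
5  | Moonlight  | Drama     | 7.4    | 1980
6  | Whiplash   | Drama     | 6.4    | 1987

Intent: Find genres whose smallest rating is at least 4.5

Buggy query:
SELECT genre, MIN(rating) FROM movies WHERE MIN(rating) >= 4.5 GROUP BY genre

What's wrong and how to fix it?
Bug: Aggregates like MIN are computed per group after WHERE runs

Fix: Use HAVING for the per-group MIN condition

Corrected query:
SELECT genre, MIN(rating) FROM movies GROUP BY genre HAVING MIN(rating) >= 4.5

Result:
genre     | MIN(rating)
----------+------------
Action    | 4.6        
Animation | 7.6        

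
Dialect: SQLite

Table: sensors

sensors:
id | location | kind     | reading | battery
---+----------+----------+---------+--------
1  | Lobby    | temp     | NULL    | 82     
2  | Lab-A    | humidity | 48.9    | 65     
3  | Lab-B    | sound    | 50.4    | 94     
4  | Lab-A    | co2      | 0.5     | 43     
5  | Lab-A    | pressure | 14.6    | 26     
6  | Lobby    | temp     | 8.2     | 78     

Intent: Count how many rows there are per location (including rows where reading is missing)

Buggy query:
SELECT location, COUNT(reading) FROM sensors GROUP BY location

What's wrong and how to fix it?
Bug: COUNT(column) counts non-NULL values only; rows with NULL reading aren't counted

Fix: Use COUNT(*) to count all rows regardless of NULL

Corrected query:
SELECT location, COUNT(*) FROM sensors GROUP BY location

Result:
location | COUNT(*)
---------+---------
Lab-A    | 3       
Lab-B    | 1       
Lobby    | 2       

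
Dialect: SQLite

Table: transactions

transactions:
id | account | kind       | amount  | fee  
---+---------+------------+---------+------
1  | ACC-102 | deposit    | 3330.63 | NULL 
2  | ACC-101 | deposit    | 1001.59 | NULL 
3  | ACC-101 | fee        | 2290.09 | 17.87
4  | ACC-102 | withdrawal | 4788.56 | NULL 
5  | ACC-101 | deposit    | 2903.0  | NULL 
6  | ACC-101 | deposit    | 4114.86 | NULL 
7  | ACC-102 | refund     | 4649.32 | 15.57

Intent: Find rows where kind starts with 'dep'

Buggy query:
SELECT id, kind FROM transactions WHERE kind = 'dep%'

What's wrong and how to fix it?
Bug: '=' compares the literal string including the % character; pattern matching needs LIKE

Fix: Replace '=' with LIKE so 'dep%' is treated as a pattern

Corrected query:
SELECT id, kind FROM transactions WHERE kind LIKE 'dep%'

Result:
id | kind   
---+--------
1  | deposit
2  | deposit
5  | deposit
6  | deposit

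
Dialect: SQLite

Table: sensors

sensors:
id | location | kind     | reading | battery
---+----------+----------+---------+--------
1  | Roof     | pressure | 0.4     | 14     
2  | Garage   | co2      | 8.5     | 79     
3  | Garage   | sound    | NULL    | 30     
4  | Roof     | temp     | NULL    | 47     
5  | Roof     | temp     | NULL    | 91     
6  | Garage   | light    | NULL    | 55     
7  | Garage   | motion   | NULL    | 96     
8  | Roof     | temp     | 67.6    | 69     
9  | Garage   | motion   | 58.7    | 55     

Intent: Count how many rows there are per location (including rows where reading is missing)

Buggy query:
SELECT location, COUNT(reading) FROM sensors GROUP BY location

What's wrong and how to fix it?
Bug: COUNT(column) counts non-NULL values only; rows with NULL reading aren't counted

Fix: Replace COUNT(reading) with COUNT(*)

Corrected query:
SELECT location, COUNT(*) FROM sensors GROUP BY location

Result:
location | COUNT(*)
---------+---------
Garage   | 5       
Roof     | 4       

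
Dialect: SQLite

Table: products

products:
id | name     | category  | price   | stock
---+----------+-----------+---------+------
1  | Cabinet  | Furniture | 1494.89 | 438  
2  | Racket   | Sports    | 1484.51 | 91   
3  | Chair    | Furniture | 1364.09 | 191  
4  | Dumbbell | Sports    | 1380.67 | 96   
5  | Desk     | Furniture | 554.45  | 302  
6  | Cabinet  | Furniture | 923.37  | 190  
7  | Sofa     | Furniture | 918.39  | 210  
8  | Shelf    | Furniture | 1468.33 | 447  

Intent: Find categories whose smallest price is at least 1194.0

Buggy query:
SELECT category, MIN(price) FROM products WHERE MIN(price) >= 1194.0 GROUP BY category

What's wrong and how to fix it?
Bug: Aggregates like MIN are computed per group after WHERE runs

Fix: Replace WHERE with HAVING after the GROUP BY

Corrected query:
SELECT category, MIN(price) FROM products GROUP BY category HAVING MIN(price) >= 1194.0

Result:
category | MIN(price)
---------+-----------
Sports   | 1380.67   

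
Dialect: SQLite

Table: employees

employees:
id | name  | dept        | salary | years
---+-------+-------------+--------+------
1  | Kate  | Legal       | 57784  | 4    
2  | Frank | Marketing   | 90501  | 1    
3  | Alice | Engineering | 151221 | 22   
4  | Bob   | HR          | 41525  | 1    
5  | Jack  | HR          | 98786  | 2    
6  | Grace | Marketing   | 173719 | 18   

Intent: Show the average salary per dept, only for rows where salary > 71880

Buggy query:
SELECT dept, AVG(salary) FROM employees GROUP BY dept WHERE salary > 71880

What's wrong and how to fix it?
Bug: WHERE cannot follow GROUP BY

Fix: Place WHERE between FROM and GROUP BY

Corrected query:
SELECT dept, AVG(salary) FROM employees WHERE salary > 71880 GROUP BY dept

Result:
dept        | AVG(salary)
------------+------------
Engineering | 151221     
HR          | 98786      
Marketing   | 132110     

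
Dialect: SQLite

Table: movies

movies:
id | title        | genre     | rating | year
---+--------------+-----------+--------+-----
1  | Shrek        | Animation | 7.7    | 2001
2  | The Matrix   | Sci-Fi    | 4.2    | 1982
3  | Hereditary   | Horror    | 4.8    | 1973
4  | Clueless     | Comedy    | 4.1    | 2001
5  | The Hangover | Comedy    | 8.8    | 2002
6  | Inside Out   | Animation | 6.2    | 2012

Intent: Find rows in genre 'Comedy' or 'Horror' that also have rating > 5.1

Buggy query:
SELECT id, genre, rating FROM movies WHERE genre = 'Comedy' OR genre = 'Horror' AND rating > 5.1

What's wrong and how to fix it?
Bug: Without parentheses, AND is evaluated before OR, so the rating filter only applies to the 'Horror' branch

Fix: Group the OR with parentheses (or use IN), then AND the threshold

Corrected query:
SELECT id, genre, rating FROM movies WHERE (genre = 'Comedy' OR genre = 'Horror') AND rating > 5.1

Result:
id | genre  | rating
---+--------+-------
5  | Comedy | 8.8   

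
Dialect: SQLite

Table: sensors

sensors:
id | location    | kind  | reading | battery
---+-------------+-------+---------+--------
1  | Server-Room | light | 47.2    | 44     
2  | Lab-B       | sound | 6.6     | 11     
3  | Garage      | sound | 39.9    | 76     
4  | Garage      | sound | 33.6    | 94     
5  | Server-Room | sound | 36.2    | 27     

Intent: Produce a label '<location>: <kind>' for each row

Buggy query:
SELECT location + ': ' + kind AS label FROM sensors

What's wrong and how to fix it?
Bug: '+' is numeric addition; on text columns SQLite converts them to 0 instead of concatenating

Fix: Replace + with || to concatenate text

Corrected query:
SELECT location || ': ' || kind AS label FROM sensors

Result:
label             
------------------
Server-Room: light
Lab-B: sound      
Garage: sound     
Garage: sound     
Server-Room: sound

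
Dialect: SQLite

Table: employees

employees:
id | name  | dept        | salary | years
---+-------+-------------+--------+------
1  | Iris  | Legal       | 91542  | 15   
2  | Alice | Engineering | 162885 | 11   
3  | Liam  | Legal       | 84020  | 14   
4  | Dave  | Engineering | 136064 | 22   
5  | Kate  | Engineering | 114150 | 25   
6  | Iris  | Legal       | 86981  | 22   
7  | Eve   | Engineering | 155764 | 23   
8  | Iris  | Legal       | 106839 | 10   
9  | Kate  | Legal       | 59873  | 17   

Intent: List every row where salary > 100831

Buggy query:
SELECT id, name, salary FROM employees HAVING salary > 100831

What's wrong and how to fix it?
Bug: This is a non-aggregate query (no GROUP BY, no aggregates), so in SQLite the HAVING clause is invalid here; a row-level condition belongs in WHERE

Fix: Replace HAVING with WHERE since the condition applies to individual rows

Corrected query:
SELECT id, name, salary FROM employees WHERE salary > 100831

Result:
id | name  | salary
---+-------+-------
2  | Alice | 162885
4  | Dave  | 136064
5  | Kate  | 114150
7  | Eve   | 155764
8  | Iris  | 106839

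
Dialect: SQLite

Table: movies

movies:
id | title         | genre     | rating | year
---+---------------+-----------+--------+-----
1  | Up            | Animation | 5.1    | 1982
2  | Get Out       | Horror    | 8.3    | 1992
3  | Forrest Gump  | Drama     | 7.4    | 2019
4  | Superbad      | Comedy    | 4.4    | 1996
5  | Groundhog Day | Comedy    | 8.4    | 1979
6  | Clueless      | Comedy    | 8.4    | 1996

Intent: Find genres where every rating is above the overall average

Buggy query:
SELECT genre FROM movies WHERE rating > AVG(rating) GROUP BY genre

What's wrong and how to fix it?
Bug: AVG() is an aggregate; it can't sit directly in WHERE

Fix: Compute the overall average in a scalar subquery and compare each group's MIN against it in HAVING

Corrected query:
SELECT genre FROM movies GROUP BY genre HAVING MIN(rating) > (SELECT AVG(rating) FROM movies)

Result:
genre 
------
Drama 
Horror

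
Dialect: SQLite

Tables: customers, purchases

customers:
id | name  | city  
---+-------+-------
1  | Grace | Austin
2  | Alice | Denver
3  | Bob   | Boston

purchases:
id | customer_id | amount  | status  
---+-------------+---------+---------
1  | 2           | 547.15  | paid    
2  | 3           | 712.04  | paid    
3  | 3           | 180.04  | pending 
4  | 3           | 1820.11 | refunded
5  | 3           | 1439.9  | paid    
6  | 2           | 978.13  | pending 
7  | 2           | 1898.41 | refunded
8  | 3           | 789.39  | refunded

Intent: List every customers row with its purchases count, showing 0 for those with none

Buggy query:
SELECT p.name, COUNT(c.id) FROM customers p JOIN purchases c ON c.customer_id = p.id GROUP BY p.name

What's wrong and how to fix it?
Bug: INNER JOIN drops customers rows that have no matching purchases rows

Fix: Use LEFT JOIN so parents without children still appear (COUNT(c.id) gives 0)

Corrected query:
SELECT p.name, COUNT(c.id) FROM customers p LEFT JOIN purchases c ON c.customer_id = p.id GROUP BY p.name

Result:
name  | COUNT(c.id)
------+------------
Alice | 3          
Bob   | 5          
Grace | 0          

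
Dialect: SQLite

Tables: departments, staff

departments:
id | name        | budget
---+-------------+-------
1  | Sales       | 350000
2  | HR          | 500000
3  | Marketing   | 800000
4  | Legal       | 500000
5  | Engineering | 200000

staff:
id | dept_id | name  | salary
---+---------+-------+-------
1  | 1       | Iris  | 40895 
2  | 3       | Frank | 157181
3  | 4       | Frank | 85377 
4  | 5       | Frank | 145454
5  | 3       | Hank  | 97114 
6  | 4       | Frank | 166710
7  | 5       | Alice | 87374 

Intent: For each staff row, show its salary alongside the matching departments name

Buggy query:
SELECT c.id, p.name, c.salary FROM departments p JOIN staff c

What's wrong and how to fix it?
Bug: Missing join condition: each staff row is matched to all departments rows instead of just its own

Fix: Add ON c.dept_id = p.id to the JOIN

Corrected query:
SELECT c.id, p.name, c.salary FROM departments p JOIN staff c ON c.dept_id = p.id

Result:
id | name        | salary
---+-------------+-------
1  | Sales       | 40895 
2  | Marketing   | 157181
3  | Legal       | 85377 
4  | Engineering | 145454
5  | Marketing   | 97114 
6  | Legal       | 166710
7  | Engineering | 87374 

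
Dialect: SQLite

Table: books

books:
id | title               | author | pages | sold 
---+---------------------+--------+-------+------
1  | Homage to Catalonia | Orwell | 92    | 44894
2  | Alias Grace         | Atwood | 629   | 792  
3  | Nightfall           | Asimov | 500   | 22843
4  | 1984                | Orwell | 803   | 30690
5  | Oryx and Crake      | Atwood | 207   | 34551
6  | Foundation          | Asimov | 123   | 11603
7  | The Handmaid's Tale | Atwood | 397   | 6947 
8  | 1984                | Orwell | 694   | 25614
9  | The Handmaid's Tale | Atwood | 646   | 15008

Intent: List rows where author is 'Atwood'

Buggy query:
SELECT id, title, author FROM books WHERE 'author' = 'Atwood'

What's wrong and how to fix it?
Bug: Single quotes denote string literals in SQL; the column name is being compared as a constant string

Fix: Remove the quotes around the column name (or use double quotes for an identifier)

Corrected query:
SELECT id, title, author FROM books WHERE author = 'Atwood'

Result:
id | title               | author
---+---------------------+-------
2  | Alias Grace         | Atwood
5  | Oryx and Crake      | Atwood
7  | The Handmaid's Tale | Atwood
9  | The Handmaid's Tale | Atwood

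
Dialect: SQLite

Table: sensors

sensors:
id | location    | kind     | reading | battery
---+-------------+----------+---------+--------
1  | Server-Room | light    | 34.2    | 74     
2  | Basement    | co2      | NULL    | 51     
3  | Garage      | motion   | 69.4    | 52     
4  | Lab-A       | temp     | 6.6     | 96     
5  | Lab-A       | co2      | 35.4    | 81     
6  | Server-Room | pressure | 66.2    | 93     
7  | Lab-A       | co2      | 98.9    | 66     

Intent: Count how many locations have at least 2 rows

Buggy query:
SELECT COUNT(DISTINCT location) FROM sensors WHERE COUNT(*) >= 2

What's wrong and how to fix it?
Bug: WHERE filters individual rows, not groups, so a group-level COUNT is invalid there

Fix: Group first with HAVING COUNT(*) >= 2, then COUNT the resulting groups

Corrected query:
SELECT COUNT(*) FROM (SELECT location FROM sensors GROUP BY location HAVING COUNT(*) >= 2)

Result:
COUNT(*)
--------
2       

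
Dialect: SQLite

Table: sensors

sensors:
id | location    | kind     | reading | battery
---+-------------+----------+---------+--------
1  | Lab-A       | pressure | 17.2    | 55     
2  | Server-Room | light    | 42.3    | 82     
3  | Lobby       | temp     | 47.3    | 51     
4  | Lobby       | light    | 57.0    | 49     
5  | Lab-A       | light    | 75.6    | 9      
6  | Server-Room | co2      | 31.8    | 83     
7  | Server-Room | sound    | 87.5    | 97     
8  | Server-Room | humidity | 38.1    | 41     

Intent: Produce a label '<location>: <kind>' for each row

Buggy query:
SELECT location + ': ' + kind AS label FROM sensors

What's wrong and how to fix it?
Bug: '+' is numeric addition; on text columns SQLite converts them to 0 instead of concatenating

Fix: Use the || operator for string concatenation

Corrected query:
SELECT location || ': ' || kind AS label FROM sensors

Result:
label                
---------------------
Lab-A: pressure      
Server-Room: light   
Lobby: temp          
Lobby: light         
Lab-A: light         
Server-Room: co2     
Server-Room: sound   
Server-Room: humidity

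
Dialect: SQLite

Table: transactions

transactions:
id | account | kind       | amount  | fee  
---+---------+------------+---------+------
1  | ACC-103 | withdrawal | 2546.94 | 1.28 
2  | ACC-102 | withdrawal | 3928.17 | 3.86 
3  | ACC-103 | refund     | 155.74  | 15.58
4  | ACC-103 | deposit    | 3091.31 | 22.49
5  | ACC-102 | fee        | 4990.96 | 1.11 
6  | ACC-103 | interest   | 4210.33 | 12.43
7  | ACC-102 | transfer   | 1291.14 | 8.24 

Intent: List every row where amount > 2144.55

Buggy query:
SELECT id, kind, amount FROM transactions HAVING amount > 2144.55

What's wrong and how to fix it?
Bug: HAVING filters the output of aggregation, but this query has no GROUP BY and no aggregate functions, so SQLite rejects it (HAVING clause on a non-aggregate query); the condition here is per row

Fix: Use WHERE for row-level filtering

Corrected query:
SELECT id, kind, amount FROM transactions WHERE amount > 2144.55

Result:
id | kind       | amount 
---+------------+--------
1  | withdrawal | 2546.94
2  | withdrawal | 3928.17
4  | deposit    | 3091.31
5  | fee        | 4990.96
6  | interest   | 4210.33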